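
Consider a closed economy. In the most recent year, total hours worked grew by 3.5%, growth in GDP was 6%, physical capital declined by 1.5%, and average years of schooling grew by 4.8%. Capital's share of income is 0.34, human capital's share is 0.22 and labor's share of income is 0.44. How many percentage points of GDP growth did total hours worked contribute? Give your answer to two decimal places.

1.54 percentage points

Labor's share = 1 − 0.34 − 0.22 = 0.44.
Contribution = share × growth = 0.44 × 3.5 = 1.54 pp.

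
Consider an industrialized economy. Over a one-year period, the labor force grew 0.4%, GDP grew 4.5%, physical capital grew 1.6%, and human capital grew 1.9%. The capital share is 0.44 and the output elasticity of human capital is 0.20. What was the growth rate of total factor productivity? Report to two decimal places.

3.27%

Labor's share = 1 − 0.44 − 0.2 = 0.36.
Physical capital: 0.44 × 1.6 = 0.704 pp.
Human capital: 0.2 × 1.9 = 0.38 pp.
The labor force: 0.36 × 0.4 = 0.144 pp.
TFP growth = 4.5 − 1.228 = 3.272%.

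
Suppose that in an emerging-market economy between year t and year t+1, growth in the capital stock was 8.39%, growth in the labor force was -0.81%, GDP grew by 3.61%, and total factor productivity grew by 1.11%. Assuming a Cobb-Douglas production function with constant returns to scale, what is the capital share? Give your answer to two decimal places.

gY = gA + α·gK + (1−α)·gL, so gY − gA − gL = α(gK − gL).
3.61 − 1.11 + 0.81 = α × (8.39 − (-0.81)).
3.31 = 9.2 α, so α = 0.3598.

The capital share is 0.36.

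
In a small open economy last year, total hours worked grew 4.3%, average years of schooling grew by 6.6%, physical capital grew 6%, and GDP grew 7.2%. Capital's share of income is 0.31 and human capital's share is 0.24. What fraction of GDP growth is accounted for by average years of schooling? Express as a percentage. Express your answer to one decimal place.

22.0%

Average years of schooling contributed 0.24 × 6.6 = 1.584 pp.
Share of growth = 1.584 / 7.2 × 100 = 22%.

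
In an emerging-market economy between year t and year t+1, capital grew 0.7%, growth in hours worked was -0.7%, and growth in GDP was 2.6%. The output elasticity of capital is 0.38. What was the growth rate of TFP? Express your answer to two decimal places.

Labor's share = 1 − 0.38 = 0.62.
Capital: 0.38 × 0.7 = 0.266 pp.
Hours worked: 0.62 × (-0.7) = -0.434 pp.
TFP growth = 2.6 + 0.168 = 2.768%.

2.77%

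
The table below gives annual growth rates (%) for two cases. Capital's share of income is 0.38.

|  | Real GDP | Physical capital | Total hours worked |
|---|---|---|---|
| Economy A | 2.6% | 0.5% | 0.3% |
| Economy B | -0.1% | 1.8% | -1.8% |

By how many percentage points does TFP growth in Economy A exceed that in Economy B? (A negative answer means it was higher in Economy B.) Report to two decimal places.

1.89 percentage points

Labor's share = 1 − 0.38 = 0.62.
Economy A: TFP = 2.6 − 0.19 − 0.186 = 2.224%.
Economy B: TFP = -0.1 − 0.684 + 1.116 = 0.332%.
Difference = 2.224 − (0.332) = 1.892 pp.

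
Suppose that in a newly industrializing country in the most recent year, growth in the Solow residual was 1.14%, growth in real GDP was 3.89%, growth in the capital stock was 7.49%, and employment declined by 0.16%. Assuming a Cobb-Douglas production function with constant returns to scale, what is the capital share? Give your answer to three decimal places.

gY = gA + α·gK + (1−α)·gL, so gY − gA − gL = α(gK − gL).
3.89 − 1.14 + 0.16 = α × (7.49 − (-0.16)).
2.91 = 7.65 α, so α = 0.38039.

α = 0.380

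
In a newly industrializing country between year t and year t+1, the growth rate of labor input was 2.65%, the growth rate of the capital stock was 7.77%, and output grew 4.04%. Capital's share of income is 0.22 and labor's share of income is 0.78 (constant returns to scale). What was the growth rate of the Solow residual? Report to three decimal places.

Labor's share = 1 − 0.22 = 0.78.
The capital stock: 0.22 × 7.77 = 1.7094 pp.
Labor input: 0.78 × 2.65 = 2.067 pp.
TFP growth = 4.04 − 3.7764 = 0.2636%.

0.264%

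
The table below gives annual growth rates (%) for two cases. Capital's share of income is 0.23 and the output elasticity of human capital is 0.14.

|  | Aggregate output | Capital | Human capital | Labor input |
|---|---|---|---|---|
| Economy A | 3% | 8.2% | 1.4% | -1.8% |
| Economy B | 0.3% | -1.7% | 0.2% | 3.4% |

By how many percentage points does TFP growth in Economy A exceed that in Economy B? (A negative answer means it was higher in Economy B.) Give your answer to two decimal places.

3.53 percentage points

Labor's share = 1 − 0.23 − 0.14 = 0.63.
Economy A: TFP = 3 − 1.886 − 0.196 + 1.134 = 2.052%.
Economy B: TFP = 0.3 + 0.391 − 0.028 − 2.142 = -1.479%.
Difference = 2.052 − (-1.479) = 3.531 pp.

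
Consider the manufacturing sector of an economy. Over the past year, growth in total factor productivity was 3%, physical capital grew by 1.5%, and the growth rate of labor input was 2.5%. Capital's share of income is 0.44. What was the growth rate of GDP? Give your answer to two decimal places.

5.06%

Labor's share = 1 − 0.44 = 0.56.
Physical capital: 0.44 × 1.5 = 0.66 pp.
Labor input: 0.56 × 2.5 = 1.4 pp.
Output growth = 3 + 2.06 = 5.06%.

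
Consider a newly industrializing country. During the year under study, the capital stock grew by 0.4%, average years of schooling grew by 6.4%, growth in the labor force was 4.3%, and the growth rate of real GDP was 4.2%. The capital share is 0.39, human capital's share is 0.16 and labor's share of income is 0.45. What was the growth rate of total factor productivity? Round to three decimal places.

Total factor productivity growth was 1.085%.

Labor's share = 1 − 0.39 − 0.16 = 0.45.
The capital stock: 0.39 × 0.4 = 0.156 pp.
Average years of schooling: 0.16 × 6.4 = 1.024 pp.
The labor force: 0.45 × 4.3 = 1.935 pp.
TFP growth = 4.2 − 3.115 = 1.085%.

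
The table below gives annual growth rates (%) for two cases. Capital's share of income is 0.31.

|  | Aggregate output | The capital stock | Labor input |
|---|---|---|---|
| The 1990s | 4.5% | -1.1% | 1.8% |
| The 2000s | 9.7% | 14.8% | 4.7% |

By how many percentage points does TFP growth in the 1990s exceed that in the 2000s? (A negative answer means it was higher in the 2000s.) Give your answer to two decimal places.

Labor's share = 1 − 0.31 = 0.69.
The 1990s: TFP = 4.5 + 0.341 − 1.242 = 3.599%.
The 2000s: TFP = 9.7 − 4.588 − 3.243 = 1.869%.
Difference = 3.599 − (1.869) = 1.73 pp.

1.73 percentage points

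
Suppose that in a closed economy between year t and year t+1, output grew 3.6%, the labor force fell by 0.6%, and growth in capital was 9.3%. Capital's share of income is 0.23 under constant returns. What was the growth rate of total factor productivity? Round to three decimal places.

Labor's share = 1 − 0.23 = 0.77.
Capital: 0.23 × 9.3 = 2.139 pp.
The labor force: 0.77 × (-0.6) = -0.462 pp.
TFP growth = 3.6 − 1.677 = 1.923%.

1.923%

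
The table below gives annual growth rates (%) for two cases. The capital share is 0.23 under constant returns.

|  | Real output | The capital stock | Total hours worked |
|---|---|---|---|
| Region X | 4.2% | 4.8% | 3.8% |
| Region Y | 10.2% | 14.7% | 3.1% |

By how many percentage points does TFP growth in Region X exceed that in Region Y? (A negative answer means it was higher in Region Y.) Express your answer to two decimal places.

-4.26 percentage points

Labor's share = 1 − 0.23 = 0.77.
Region X: TFP = 4.2 − 1.104 − 2.926 = 0.17%.
Region Y: TFP = 10.2 − 3.381 − 2.387 = 4.432%.
Difference = 0.17 − (4.432) = -4.262 pp.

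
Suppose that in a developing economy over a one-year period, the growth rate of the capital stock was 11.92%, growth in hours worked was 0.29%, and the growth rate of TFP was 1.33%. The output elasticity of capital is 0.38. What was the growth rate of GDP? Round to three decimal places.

GDP growth was 6.039%.

Labor's share = 1 − 0.38 = 0.62.
The capital stock: 0.38 × 11.92 = 4.5296 pp.
Hours worked: 0.62 × 0.29 = 0.1798 pp.
Output growth = 1.33 + 4.7094 = 6.0394%.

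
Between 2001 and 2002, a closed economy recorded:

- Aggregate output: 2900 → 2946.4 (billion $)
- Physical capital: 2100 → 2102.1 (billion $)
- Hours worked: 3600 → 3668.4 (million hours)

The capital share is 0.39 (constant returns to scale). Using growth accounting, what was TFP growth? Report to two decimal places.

0.40%

Aggregate output growth = (2946.4 − 2900) / 2900 = 1.6%.
Physical capital growth = (2102.1 − 2100) / 2100 = 0.1%.
Hours worked growth = (3668.4 − 3600) / 3600 = 1.9%.
Labor's share = 1 − 0.39 = 0.61.
Physical capital: 0.39 × 0.1 = 0.039 pp.
Hours worked: 0.61 × 1.9 = 1.159 pp.
TFP growth = 1.6 − 1.198 = 0.402%.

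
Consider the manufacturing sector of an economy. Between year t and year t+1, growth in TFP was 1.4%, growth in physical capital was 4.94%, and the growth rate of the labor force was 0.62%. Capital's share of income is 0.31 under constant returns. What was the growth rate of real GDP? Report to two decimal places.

Labor's share = 1 − 0.31 = 0.69.
Physical capital: 0.31 × 4.94 = 1.5314 pp.
The labor force: 0.69 × 0.62 = 0.4278 pp.
Output growth = 1.4 + 1.9592 = 3.3592%.

Real GDP growth was 3.36%.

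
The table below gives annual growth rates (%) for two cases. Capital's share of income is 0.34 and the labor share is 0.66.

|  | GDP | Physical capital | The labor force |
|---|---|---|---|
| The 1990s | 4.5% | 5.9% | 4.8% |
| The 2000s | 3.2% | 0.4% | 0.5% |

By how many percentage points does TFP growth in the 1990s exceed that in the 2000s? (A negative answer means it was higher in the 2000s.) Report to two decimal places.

-3.41 percentage points

Labor's share = 1 − 0.34 = 0.66.
The 1990s: TFP = 4.5 − 2.006 − 3.168 = -0.674%.
The 2000s: TFP = 3.2 − 0.136 − 0.33 = 2.734%.
Difference = -0.674 − (2.734) = -3.408 pp.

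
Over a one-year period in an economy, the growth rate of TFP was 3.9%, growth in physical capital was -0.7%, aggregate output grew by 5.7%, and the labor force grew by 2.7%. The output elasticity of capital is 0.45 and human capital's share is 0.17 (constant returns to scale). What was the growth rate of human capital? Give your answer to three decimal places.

6.406%

Labor's share = 1 − 0.45 − 0.17 = 0.38.
gY = gA + 0.45×(-0.7) + 0.38×2.7 + 0.17×g.
0.17×g = 5.7 − 3.9 − 0.711 = 1.089.
g = 1.089 / 0.17 = 6.40588%.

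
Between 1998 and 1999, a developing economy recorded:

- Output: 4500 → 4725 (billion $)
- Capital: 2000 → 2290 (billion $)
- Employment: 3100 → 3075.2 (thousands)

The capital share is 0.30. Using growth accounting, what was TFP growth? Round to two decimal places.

Output growth = (4725 − 4500) / 4500 = 5%.
Capital growth = (2290 − 2000) / 2000 = 14.5%.
Employment growth = (3075.2 − 3100) / 3100 = -0.8%.
Labor's share = 1 − 0.3 = 0.7.
Capital: 0.3 × 14.5 = 4.35 pp.
Employment: 0.7 × (-0.8) = -0.56 pp.
TFP growth = 5 − 3.79 = 1.21%.

1.21%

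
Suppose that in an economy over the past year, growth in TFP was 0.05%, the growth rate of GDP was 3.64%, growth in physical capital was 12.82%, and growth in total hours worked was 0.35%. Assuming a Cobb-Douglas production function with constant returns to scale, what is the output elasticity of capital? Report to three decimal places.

gY = gA + α·gK + (1−α)·gL, so gY − gA − gL = α(gK − gL).
3.64 − 0.05 − 0.35 = α × (12.82 − 0.35).
3.24 = 12.47 α, so α = 0.25982.

The output elasticity of capital is 0.260.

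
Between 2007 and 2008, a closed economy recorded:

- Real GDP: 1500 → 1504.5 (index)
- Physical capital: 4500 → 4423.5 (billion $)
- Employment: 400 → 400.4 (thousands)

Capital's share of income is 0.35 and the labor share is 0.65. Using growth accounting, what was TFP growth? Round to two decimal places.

Real GDP growth = (1504.5 − 1500) / 1500 = 0.3%.
Physical capital growth = (4423.5 − 4500) / 4500 = -1.7%.
Employment growth = (400.4 − 400) / 400 = 0.1%.
Labor's share = 1 − 0.35 = 0.65.
Physical capital: 0.35 × (-1.7) = -0.595 pp.
Employment: 0.65 × 0.1 = 0.065 pp.
TFP growth = 0.3 + 0.53 = 0.83%.

TFP grew 0.83%.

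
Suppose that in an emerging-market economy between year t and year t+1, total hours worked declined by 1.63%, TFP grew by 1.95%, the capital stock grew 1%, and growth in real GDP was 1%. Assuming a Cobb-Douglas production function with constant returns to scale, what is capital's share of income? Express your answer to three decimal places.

Capital's share of income is 0.259.

gY = gA + α·gK + (1−α)·gL, so gY − gA − gL = α(gK − gL).
1 − 1.95 + 1.63 = α × (1 − (-1.63)).
0.68 = 2.63 α, so α = 0.25856.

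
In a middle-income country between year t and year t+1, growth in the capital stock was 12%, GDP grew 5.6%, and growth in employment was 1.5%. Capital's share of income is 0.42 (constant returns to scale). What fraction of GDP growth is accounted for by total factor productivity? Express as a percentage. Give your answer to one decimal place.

Labor's share = 1 − 0.42 = 0.58.
The capital stock: 0.42 × 12 = 5.04 pp.
Employment: 0.58 × 1.5 = 0.87 pp.
TFP growth = 5.6 − 5.91 = -0.31%.
TFP share of growth = -0.31 / 5.6 × 100 = -5.536%.

-5.5%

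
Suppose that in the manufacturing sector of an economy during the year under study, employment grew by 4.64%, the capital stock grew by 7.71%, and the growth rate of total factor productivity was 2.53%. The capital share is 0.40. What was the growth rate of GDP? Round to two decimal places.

Labor's share = 1 − 0.4 = 0.6.
The capital stock: 0.4 × 7.71 = 3.084 pp.
Employment: 0.6 × 4.64 = 2.784 pp.
Output growth = 2.53 + 5.868 = 8.398%.

GDP grew 8.40%.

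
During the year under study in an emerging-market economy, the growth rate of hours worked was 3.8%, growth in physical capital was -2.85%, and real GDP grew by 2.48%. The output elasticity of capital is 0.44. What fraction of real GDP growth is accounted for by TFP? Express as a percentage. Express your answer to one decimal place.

64.8%

Labor's share = 1 − 0.44 = 0.56.
Physical capital: 0.44 × (-2.85) = -1.254 pp.
Hours worked: 0.56 × 3.8 = 2.128 pp.
TFP growth = 2.48 − 0.874 = 1.606%.
TFP share of growth = 1.606 / 2.48 × 100 = 64.758%.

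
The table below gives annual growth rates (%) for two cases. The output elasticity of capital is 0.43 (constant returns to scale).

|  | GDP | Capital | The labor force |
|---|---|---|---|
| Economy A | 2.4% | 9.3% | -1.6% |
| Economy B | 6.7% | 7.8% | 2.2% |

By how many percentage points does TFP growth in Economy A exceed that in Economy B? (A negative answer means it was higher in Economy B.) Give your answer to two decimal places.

-2.78 percentage points

Labor's share = 1 − 0.43 = 0.57.
Economy A: TFP = 2.4 − 3.999 + 0.912 = -0.687%.
Economy B: TFP = 6.7 − 3.354 − 1.254 = 2.092%.
Difference = -0.687 − (2.092) = -2.779 pp.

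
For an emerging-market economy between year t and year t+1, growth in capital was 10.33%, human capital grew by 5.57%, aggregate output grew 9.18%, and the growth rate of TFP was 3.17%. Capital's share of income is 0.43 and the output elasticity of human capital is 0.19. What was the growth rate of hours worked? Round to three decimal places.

Labor's share = 1 − 0.43 − 0.19 = 0.38.
gY = gA + 0.43×10.33 + 0.19×5.57 + 0.38×g.
0.38×g = 9.18 − 3.17 − 5.5002 = 0.5098.
g = 0.5098 / 0.38 = 1.34158%.

Hours worked growth was 1.342%.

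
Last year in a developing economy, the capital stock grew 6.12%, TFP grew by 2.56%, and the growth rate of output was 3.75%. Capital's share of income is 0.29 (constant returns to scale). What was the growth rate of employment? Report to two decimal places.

-0.82%

Labor's share = 1 − 0.29 = 0.71.
gY = gA + 0.29×6.12 + 0.71×g.
0.71×g = 3.75 − 2.56 − 1.7748 = -0.5848.
g = -0.5848 / 0.71 = -0.8237%.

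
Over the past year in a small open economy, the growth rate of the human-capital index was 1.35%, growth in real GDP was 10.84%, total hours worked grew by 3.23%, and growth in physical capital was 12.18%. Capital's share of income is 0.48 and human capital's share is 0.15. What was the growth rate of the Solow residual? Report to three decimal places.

Labor's share = 1 − 0.48 − 0.15 = 0.37.
Physical capital: 0.48 × 12.18 = 5.8464 pp.
The human-capital index: 0.15 × 1.35 = 0.2025 pp.
Total hours worked: 0.37 × 3.23 = 1.1951 pp.
TFP growth = 10.84 − 7.244 = 3.596%.

3.596%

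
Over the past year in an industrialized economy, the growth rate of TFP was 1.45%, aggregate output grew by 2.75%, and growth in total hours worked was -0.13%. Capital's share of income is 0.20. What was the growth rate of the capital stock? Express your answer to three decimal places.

Labor's share = 1 − 0.2 = 0.8.
gY = gA + 0.8×(-0.13) + 0.2×g.
0.2×g = 2.75 − 1.45 + 0.104 = 1.404.
g = 1.404 / 0.2 = 7.02%.

The capital stock growth was 7.020%.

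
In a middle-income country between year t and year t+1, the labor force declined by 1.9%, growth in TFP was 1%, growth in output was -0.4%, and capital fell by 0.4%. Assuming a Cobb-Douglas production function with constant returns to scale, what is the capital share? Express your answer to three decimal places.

α = 0.333

gY = gA + α·gK + (1−α)·gL, so gY − gA − gL = α(gK − gL).
-0.4 − 1 + 1.9 = α × (-0.4 − (-1.9)).
0.5 = 1.5 α, so α = 0.33333.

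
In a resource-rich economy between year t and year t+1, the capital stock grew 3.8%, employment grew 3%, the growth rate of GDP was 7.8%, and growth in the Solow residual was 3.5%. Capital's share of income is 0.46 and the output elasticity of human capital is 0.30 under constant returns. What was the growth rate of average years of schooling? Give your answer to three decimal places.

Labor's share = 1 − 0.46 − 0.3 = 0.24.
gY = gA + 0.46×3.8 + 0.24×3 + 0.3×g.
0.3×g = 7.8 − 3.5 − 2.468 = 1.832.
g = 1.832 / 0.3 = 6.10667%.

6.107%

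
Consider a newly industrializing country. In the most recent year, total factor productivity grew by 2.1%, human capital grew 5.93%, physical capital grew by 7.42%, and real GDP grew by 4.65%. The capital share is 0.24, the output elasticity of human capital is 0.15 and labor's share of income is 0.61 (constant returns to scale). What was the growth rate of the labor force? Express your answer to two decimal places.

-0.20%

Labor's share = 1 − 0.24 − 0.15 = 0.61.
gY = gA + 0.24×7.42 + 0.15×5.93 + 0.61×g.
0.61×g = 4.65 − 2.1 − 2.6703 = -0.1203.
g = -0.1203 / 0.61 = -0.1972%.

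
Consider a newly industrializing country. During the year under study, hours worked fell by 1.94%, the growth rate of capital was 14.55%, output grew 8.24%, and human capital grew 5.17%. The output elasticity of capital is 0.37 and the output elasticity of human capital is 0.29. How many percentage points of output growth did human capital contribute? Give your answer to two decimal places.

1.50

Contribution = share × growth = 0.29 × 5.17 = 1.4993 pp.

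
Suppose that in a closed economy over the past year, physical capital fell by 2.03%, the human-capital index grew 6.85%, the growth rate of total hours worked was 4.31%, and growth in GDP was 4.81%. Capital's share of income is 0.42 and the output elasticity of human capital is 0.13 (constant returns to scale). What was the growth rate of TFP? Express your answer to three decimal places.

2.833%

Labor's share = 1 − 0.42 − 0.13 = 0.45.
Physical capital: 0.42 × (-2.03) = -0.8526 pp.
The human-capital index: 0.13 × 6.85 = 0.8905 pp.
Total hours worked: 0.45 × 4.31 = 1.9395 pp.
TFP growth = 4.81 − 1.9774 = 2.8326%.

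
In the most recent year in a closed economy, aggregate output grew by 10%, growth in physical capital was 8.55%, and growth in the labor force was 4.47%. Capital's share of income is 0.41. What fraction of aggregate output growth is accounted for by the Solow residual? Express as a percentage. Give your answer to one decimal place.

The Solow residual accounted for 38.6% of growth.

Labor's share = 1 − 0.41 = 0.59.
Physical capital: 0.41 × 8.55 = 3.5055 pp.
The labor force: 0.59 × 4.47 = 2.6373 pp.
TFP growth = 10 − 6.1428 = 3.8572%.
TFP share of growth = 3.8572 / 10 × 100 = 38.572%.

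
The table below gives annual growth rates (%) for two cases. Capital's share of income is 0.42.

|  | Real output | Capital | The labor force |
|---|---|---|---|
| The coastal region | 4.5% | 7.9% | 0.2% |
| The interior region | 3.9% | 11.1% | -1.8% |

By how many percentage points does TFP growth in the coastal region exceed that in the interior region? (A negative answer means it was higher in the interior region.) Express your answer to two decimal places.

0.78 percentage points

Labor's share = 1 − 0.42 = 0.58.
The coastal region: TFP = 4.5 − 3.318 − 0.116 = 1.066%.
The interior region: TFP = 3.9 − 4.662 + 1.044 = 0.282%.
Difference = 1.066 − (0.282) = 0.784 pp.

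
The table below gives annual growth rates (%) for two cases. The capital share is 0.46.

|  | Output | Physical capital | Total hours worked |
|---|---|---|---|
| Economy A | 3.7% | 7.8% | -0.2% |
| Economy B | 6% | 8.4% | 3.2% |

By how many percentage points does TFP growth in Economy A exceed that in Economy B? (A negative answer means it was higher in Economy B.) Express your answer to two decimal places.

Labor's share = 1 − 0.46 = 0.54.
Economy A: TFP = 3.7 − 3.588 + 0.108 = 0.22%.
Economy B: TFP = 6 − 3.864 − 1.728 = 0.408%.
Difference = 0.22 − (0.408) = -0.188 pp.

-0.19 percentage points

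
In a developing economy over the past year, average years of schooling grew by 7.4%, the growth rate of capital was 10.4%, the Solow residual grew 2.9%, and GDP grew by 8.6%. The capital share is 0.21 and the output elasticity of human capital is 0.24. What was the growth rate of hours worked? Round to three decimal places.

Labor's share = 1 − 0.21 − 0.24 = 0.55.
gY = gA + 0.21×10.4 + 0.24×7.4 + 0.55×g.
0.55×g = 8.6 − 2.9 − 3.96 = 1.74.
g = 1.74 / 0.55 = 3.16364%.

Hours worked growth was 3.164%.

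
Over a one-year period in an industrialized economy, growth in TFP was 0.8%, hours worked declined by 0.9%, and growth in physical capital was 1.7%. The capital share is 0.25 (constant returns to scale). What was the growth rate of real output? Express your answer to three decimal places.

Real output growth was 0.550%.

Labor's share = 1 − 0.25 = 0.75.
Physical capital: 0.25 × 1.7 = 0.425 pp.
Hours worked: 0.75 × (-0.9) = -0.675 pp.
Output growth = 0.8 + (-0.25) = 0.55%.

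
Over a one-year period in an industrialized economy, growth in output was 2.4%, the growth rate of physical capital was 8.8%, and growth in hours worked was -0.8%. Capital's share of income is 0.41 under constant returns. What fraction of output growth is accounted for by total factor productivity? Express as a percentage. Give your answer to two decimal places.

-30.67%

Labor's share = 1 − 0.41 = 0.59.
Physical capital: 0.41 × 8.8 = 3.608 pp.
Hours worked: 0.59 × (-0.8) = -0.472 pp.
TFP growth = 2.4 − 3.136 = -0.736%.
TFP share of growth = -0.736 / 2.4 × 100 = -30.6667%.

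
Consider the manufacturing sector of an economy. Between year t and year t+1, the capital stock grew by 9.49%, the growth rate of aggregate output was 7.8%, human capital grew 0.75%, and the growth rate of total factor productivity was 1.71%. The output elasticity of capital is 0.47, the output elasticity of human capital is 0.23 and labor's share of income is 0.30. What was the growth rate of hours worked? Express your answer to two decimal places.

4.86%

Labor's share = 1 − 0.47 − 0.23 = 0.3.
gY = gA + 0.47×9.49 + 0.23×0.75 + 0.3×g.
0.3×g = 7.8 − 1.71 − 4.6328 = 1.4572.
g = 1.4572 / 0.3 = 4.8573%.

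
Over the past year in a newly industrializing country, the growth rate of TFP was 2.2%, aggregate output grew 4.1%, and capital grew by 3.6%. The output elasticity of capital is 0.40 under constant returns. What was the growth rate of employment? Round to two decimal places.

0.77%

Labor's share = 1 − 0.4 = 0.6.
gY = gA + 0.4×3.6 + 0.6×g.
0.6×g = 4.1 − 2.2 − 1.44 = 0.46.
g = 0.46 / 0.6 = 0.7667%.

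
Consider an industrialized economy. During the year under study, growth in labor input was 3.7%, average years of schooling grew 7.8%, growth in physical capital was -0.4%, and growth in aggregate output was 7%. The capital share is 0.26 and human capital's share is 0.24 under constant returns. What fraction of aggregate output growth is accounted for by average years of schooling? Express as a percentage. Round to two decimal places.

Average years of schooling contributed 0.24 × 7.8 = 1.872 pp.
Share of growth = 1.872 / 7 × 100 = 26.7429%.

Average years of schooling accounted for 26.74% of growth.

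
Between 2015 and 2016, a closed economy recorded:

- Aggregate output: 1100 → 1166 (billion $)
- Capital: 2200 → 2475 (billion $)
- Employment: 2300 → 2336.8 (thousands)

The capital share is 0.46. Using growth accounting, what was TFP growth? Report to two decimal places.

Aggregate output growth = (1166 − 1100) / 1100 = 6%.
Capital growth = (2475 − 2200) / 2200 = 12.5%.
Employment growth = (2336.8 − 2300) / 2300 = 1.6%.
Labor's share = 1 − 0.46 = 0.54.
Capital: 0.46 × 12.5 = 5.75 pp.
Employment: 0.54 × 1.6 = 0.864 pp.
TFP growth = 6 − 6.614 = -0.614%.

-0.61%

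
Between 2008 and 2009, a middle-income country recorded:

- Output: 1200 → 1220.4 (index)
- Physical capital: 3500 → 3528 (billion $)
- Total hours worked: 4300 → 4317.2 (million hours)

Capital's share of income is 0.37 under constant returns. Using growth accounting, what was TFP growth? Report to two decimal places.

Output growth = (1220.4 − 1200) / 1200 = 1.7%.
Physical capital growth = (3528 − 3500) / 3500 = 0.8%.
Total hours worked growth = (4317.2 − 4300) / 4300 = 0.4%.
Labor's share = 1 − 0.37 = 0.63.
Physical capital: 0.37 × 0.8 = 0.296 pp.
Total hours worked: 0.63 × 0.4 = 0.252 pp.
TFP growth = 1.7 − 0.548 = 1.152%.

TFP growth was 1.15%.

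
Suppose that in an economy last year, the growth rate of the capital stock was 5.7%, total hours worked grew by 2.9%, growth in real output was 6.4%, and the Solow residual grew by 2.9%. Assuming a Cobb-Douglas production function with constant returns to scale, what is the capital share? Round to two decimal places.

0.21

gY = gA + α·gK + (1−α)·gL, so gY − gA − gL = α(gK − gL).
6.4 − 2.9 − 2.9 = α × (5.7 − 2.9).
0.6 = 2.8 α, so α = 0.2143.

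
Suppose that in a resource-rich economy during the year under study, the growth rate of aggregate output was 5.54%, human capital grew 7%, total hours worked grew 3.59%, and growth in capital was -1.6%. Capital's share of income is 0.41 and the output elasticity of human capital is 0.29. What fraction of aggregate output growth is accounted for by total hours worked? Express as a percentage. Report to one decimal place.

Labor's share = 1 − 0.41 − 0.29 = 0.3.
Total hours worked contributed 0.3 × 3.59 = 1.077 pp.
Share of growth = 1.077 / 5.54 × 100 = 19.44%.

19.4%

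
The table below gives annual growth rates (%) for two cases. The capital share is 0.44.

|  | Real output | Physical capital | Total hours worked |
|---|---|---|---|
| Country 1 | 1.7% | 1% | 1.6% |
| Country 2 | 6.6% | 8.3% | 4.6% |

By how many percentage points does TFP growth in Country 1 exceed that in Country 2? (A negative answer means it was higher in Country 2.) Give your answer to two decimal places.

-0.01 percentage points

Labor's share = 1 − 0.44 = 0.56.
Country 1: TFP = 1.7 − 0.44 − 0.896 = 0.364%.
Country 2: TFP = 6.6 − 3.652 − 2.576 = 0.372%.
Difference = 0.364 − (0.372) = -0.008 pp.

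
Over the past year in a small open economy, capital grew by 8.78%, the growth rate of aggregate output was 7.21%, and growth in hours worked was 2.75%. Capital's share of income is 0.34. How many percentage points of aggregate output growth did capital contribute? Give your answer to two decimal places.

Contribution = share × growth = 0.34 × 8.78 = 2.9852 pp.

2.99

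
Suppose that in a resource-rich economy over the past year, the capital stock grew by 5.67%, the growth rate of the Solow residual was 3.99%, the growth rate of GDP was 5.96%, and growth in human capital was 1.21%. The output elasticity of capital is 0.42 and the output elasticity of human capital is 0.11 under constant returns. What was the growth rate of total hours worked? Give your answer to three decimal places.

-1.159%

Labor's share = 1 − 0.42 − 0.11 = 0.47.
gY = gA + 0.42×5.67 + 0.11×1.21 + 0.47×g.
0.47×g = 5.96 − 3.99 − 2.5145 = -0.5445.
g = -0.5445 / 0.47 = -1.15851%.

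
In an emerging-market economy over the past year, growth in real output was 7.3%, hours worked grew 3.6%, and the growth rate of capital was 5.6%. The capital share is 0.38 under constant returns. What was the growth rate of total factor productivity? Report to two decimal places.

2.94%

Labor's share = 1 − 0.38 = 0.62.
Capital: 0.38 × 5.6 = 2.128 pp.
Hours worked: 0.62 × 3.6 = 2.232 pp.
TFP growth = 7.3 − 4.36 = 2.94%.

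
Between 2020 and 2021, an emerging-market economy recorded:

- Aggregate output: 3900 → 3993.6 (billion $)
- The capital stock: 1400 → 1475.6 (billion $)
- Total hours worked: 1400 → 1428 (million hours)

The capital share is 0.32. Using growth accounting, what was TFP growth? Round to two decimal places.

-0.69%

Aggregate output growth = (3993.6 − 3900) / 3900 = 2.4%.
The capital stock growth = (1475.6 − 1400) / 1400 = 5.4%.
Total hours worked growth = (1428 − 1400) / 1400 = 2%.
Labor's share = 1 − 0.32 = 0.68.
The capital stock: 0.32 × 5.4 = 1.728 pp.
Total hours worked: 0.68 × 2 = 1.36 pp.
TFP growth = 2.4 − 3.088 = -0.688%.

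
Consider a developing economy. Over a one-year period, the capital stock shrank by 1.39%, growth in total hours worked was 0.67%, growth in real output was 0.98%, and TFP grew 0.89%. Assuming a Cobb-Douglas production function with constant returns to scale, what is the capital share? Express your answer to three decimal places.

gY = gA + α·gK + (1−α)·gL, so gY − gA − gL = α(gK − gL).
0.98 − 0.89 − 0.67 = α × (-1.39 − 0.67).
-0.58 = -2.06 α, so α = 0.28155.

α = 0.282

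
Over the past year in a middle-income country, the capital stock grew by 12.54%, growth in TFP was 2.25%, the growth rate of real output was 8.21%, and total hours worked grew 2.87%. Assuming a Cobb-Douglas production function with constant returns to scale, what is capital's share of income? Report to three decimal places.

α = 0.320

gY = gA + α·gK + (1−α)·gL, so gY − gA − gL = α(gK − gL).
8.21 − 2.25 − 2.87 = α × (12.54 − 2.87).
3.09 = 9.67 α, so α = 0.31954.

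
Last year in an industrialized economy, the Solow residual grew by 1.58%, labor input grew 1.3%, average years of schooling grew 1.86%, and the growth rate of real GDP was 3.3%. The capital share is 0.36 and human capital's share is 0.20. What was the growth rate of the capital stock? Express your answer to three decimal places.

Labor's share = 1 − 0.36 − 0.2 = 0.44.
gY = gA + 0.2×1.86 + 0.44×1.3 + 0.36×g.
0.36×g = 3.3 − 1.58 − 0.944 = 0.776.
g = 0.776 / 0.36 = 2.15556%.

The capital stock grew 2.156%.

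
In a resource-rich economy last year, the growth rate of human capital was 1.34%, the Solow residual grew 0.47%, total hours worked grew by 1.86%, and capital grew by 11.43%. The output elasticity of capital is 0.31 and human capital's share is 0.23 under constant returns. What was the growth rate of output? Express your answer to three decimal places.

Labor's share = 1 − 0.31 − 0.23 = 0.46.
Capital: 0.31 × 11.43 = 3.5433 pp.
Human capital: 0.23 × 1.34 = 0.3082 pp.
Total hours worked: 0.46 × 1.86 = 0.8556 pp.
Output growth = 0.47 + 4.7071 = 5.1771%.

5.177%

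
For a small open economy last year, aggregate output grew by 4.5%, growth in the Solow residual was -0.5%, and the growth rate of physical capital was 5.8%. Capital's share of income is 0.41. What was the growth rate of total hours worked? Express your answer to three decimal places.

4.444%

Labor's share = 1 − 0.41 = 0.59.
gY = gA + 0.41×5.8 + 0.59×g.
0.59×g = 4.5 + 0.5 − 2.378 = 2.622.
g = 2.622 / 0.59 = 4.44407%.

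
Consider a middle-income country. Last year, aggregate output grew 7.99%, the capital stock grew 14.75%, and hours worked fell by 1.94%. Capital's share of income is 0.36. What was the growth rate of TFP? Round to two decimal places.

Labor's share = 1 − 0.36 = 0.64.
The capital stock: 0.36 × 14.75 = 5.31 pp.
Hours worked: 0.64 × (-1.94) = -1.2416 pp.
TFP growth = 7.99 − 4.0684 = 3.9216%.

TFP grew 3.92%.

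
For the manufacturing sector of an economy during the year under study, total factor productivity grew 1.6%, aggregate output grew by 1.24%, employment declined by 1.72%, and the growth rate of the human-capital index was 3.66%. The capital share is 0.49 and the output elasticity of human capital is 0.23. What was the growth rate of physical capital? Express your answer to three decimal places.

Labor's share = 1 − 0.49 − 0.23 = 0.28.
gY = gA + 0.23×3.66 + 0.28×(-1.72) + 0.49×g.
0.49×g = 1.24 − 1.6 − 0.3602 = -0.7202.
g = -0.7202 / 0.49 = -1.4698%.

-1.470%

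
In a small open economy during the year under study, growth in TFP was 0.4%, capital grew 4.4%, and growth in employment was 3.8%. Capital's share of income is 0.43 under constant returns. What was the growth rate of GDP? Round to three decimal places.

Labor's share = 1 − 0.43 = 0.57.
Capital: 0.43 × 4.4 = 1.892 pp.
Employment: 0.57 × 3.8 = 2.166 pp.
Output growth = 0.4 + 4.058 = 4.458%.

4.458%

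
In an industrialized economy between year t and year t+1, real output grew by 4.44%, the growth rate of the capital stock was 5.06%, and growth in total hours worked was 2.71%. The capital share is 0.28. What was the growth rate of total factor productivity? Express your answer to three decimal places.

Total factor productivity growth was 1.072%.

Labor's share = 1 − 0.28 = 0.72.
The capital stock: 0.28 × 5.06 = 1.4168 pp.
Total hours worked: 0.72 × 2.71 = 1.9512 pp.
TFP growth = 4.44 − 3.368 = 1.072%.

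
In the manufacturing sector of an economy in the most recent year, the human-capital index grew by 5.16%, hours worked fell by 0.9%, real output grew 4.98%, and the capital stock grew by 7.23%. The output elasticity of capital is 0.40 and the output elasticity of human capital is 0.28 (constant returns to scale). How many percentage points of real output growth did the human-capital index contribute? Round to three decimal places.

Contribution = share × growth = 0.28 × 5.16 = 1.4448 pp.

1.445 percentage points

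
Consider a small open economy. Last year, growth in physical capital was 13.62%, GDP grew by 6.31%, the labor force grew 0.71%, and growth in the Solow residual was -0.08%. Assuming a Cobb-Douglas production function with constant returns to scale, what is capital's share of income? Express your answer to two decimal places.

gY = gA + α·gK + (1−α)·gL, so gY − gA − gL = α(gK − gL).
6.31 + 0.08 − 0.71 = α × (13.62 − 0.71).
5.68 = 12.91 α, so α = 0.44.

Capital's share of income is 0.44.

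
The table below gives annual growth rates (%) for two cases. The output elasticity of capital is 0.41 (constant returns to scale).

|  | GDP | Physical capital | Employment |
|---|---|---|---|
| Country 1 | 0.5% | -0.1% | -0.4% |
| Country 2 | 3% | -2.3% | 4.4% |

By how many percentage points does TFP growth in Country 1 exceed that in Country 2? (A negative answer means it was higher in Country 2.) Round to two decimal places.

-0.57 percentage points

Labor's share = 1 − 0.41 = 0.59.
Country 1: TFP = 0.5 + 0.041 + 0.236 = 0.777%.
Country 2: TFP = 3 + 0.943 − 2.596 = 1.347%.
Difference = 0.777 − (1.347) = -0.57 pp.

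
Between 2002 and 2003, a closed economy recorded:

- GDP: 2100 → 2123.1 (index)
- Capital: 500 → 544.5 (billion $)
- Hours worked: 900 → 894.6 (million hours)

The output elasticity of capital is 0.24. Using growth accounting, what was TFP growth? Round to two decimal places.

-0.58%

GDP growth = (2123.1 − 2100) / 2100 = 1.1%.
Capital growth = (544.5 − 500) / 500 = 8.9%.
Hours worked growth = (894.6 − 900) / 900 = -0.6%.
Labor's share = 1 − 0.24 = 0.76.
Capital: 0.24 × 8.9 = 2.136 pp.
Hours worked: 0.76 × (-0.6) = -0.456 pp.
TFP growth = 1.1 − 1.68 = -0.58%.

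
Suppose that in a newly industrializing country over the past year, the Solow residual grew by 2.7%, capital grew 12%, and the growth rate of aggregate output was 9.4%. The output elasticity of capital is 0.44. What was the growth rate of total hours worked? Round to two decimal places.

Labor's share = 1 − 0.44 = 0.56.
gY = gA + 0.44×12 + 0.56×g.
0.56×g = 9.4 − 2.7 − 5.28 = 1.42.
g = 1.42 / 0.56 = 2.5357%.

2.54%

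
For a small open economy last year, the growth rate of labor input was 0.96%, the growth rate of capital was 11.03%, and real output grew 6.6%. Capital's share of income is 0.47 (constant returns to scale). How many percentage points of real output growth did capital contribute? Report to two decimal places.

Contribution = share × growth = 0.47 × 11.03 = 5.1841 pp.

5.18 pp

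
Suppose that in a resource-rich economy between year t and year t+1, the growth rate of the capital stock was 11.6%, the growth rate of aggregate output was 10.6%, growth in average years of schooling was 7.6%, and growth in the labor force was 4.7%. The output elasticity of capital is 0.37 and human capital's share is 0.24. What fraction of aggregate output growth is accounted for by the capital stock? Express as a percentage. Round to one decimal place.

40.5%

The capital stock contributed 0.37 × 11.6 = 4.292 pp.
Share of growth = 4.292 / 10.6 × 100 = 40.491%.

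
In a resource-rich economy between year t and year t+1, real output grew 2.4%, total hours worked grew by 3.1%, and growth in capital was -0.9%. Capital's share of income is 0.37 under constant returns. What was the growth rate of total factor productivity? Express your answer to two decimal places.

Labor's share = 1 − 0.37 = 0.63.
Capital: 0.37 × (-0.9) = -0.333 pp.
Total hours worked: 0.63 × 3.1 = 1.953 pp.
TFP growth = 2.4 − 1.62 = 0.78%.

Total factor productivity growth was 0.78%.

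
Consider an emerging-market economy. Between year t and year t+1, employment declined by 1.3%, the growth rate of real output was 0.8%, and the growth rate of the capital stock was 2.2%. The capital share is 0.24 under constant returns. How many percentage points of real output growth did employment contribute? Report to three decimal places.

-0.988

Labor's share = 1 − 0.24 = 0.76.
Contribution = share × growth = 0.76 × (-1.3) = -0.988 pp.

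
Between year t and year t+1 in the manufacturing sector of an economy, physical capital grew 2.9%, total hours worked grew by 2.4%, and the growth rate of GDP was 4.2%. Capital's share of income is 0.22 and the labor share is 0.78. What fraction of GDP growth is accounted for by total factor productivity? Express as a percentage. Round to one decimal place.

40.2%

Labor's share = 1 − 0.22 = 0.78.
Physical capital: 0.22 × 2.9 = 0.638 pp.
Total hours worked: 0.78 × 2.4 = 1.872 pp.
TFP growth = 4.2 − 2.51 = 1.69%.
TFP share of growth = 1.69 / 4.2 × 100 = 40.238%.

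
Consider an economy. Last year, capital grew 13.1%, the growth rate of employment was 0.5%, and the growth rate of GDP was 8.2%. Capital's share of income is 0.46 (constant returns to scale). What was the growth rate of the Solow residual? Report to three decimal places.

Labor's share = 1 − 0.46 = 0.54.
Capital: 0.46 × 13.1 = 6.026 pp.
Employment: 0.54 × 0.5 = 0.27 pp.
TFP growth = 8.2 − 6.296 = 1.904%.

1.904%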